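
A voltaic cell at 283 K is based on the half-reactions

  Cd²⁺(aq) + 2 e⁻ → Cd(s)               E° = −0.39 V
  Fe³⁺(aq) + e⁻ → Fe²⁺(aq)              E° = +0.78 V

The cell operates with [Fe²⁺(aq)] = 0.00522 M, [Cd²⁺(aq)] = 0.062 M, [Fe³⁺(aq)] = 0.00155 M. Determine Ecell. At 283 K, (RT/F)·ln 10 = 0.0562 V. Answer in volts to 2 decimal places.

+1.17 V

Fe³⁺/Fe²⁺ is reduced (cathode, E° = +0.78 V) and Cd²⁺/Cd is oxidized (anode).
The standard potential is +0.78 − (−0.39) = +1.17 V and the balanced reaction transfers n = 2 electrons.
The balanced reaction is 2 Fe³⁺(aq) + Cd(s) → 2 Fe²⁺(aq) + Cd²⁺(aq), so Q = ([Fe²⁺(aq)]^2·[Cd²⁺(aq)]) / [Fe³⁺(aq)]^2 = 0.703 and log Q = −0.153.
E = E° − (0.0562/n)·log Q = +1.17 − (0.0562/2)(−0.153) = +1.17 V.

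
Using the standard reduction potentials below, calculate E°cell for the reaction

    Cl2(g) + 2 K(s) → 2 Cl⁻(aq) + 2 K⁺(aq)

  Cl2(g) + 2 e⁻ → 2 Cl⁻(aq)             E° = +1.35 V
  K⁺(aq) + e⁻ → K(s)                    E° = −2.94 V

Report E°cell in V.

Cl2(g) gains electrons, so the Cl₂/Cl⁻ couple is the cathode; the K⁺/K couple is the anode.
E°cell = E°(cathode) − E°(anode) = +1.35 − (−2.94) = +4.29 V.

+4.29 V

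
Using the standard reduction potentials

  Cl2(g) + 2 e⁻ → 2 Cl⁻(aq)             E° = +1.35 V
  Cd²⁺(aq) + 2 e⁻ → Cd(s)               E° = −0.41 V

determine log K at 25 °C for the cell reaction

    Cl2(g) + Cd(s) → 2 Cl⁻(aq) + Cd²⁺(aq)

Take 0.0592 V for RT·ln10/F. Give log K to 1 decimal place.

The Cl₂/Cl⁻ couple is reduced (cathode); E°cell = +1.35 − (−0.41) = +1.76 V with n = 2.
At equilibrium E = 0, so log K = nE°cell / 0.0592 = (2)(+1.76) / 0.0592 = 59.5.

log K = 59.5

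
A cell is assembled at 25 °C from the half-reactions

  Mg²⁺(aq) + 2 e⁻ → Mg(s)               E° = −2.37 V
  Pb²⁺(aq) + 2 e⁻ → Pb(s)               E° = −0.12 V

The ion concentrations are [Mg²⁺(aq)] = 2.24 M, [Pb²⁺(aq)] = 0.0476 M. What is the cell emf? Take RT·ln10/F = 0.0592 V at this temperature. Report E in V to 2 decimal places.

+2.20 V

The Pb²⁺/Pb couple has the more positive E°, so it is the cathode; Mg²⁺/Mg is the anode.
E°cell = E°cat − E°an = −0.12 − (−2.37) = +2.25 V; n = 2.
For the overall reaction Pb²⁺(aq) + Mg(s) → Pb(s) + Mg²⁺(aq), Q = [Mg²⁺(aq)] / [Pb²⁺(aq)] = 47.1, giving log Q = 1.673.
E = E° − (0.0592/n)·log Q = +2.25 − (0.0592/2)(1.673) = +2.20 V.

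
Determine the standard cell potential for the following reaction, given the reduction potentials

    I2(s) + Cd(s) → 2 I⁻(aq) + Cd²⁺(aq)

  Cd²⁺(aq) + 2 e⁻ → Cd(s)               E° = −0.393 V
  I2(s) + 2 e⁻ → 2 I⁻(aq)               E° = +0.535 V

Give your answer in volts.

I2(s) gains electrons, so the I₂/I⁻ couple is the cathode; the Cd²⁺/Cd couple is the anode.
E°cell = E°(cathode) − E°(anode) = +0.535 − (−0.393) = +0.928 V.

+0.928 V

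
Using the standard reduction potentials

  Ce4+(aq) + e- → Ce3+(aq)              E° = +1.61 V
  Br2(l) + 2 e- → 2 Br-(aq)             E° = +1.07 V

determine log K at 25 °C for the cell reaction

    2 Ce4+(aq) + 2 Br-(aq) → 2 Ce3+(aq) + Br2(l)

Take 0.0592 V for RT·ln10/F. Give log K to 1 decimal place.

The Ce⁴⁺/Ce³⁺ couple is reduced (cathode); E°cell = +1.61 − (+1.07) = +0.54 V with n = 2.
At equilibrium E = 0, so log K = nE°cell / 0.0592 = (2)(+0.54) / 0.0592 = 18.2.

log K = 18.2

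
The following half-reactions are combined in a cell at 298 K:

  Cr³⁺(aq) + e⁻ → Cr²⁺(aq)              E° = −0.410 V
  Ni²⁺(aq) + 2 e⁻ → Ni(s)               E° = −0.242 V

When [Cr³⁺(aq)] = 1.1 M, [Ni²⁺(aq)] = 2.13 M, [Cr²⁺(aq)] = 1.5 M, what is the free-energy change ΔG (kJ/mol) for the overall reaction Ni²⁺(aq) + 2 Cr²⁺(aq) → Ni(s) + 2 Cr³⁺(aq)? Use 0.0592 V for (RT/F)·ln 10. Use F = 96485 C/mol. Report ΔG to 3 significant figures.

−35.8 kJ/mol

With Ni²⁺/Ni reduced at the cathode, E°cell = −0.242 − (−0.410) = +0.168 V and n = 2.
The reaction quotient is [Cr³⁺(aq)]^2 / ([Ni²⁺(aq)]·[Cr²⁺(aq)]^2) = 0.252; by Nernst, E = +0.168 − (0.0592/2)(−0.598) = +0.1857 V.
Then ΔG = −nFE = −2 × 96485 × +0.1857 J/mol = −35.8 kJ/mol.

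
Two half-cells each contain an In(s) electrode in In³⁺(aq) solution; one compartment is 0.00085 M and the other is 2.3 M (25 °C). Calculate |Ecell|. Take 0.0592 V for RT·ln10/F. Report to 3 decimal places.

0.068 V

For a concentration cell E°cell = 0, since both electrodes use the same couple.
The compartment with the higher In³⁺(aq) concentration (2.3 M) acts as the cathode; ions are reduced there and produced at the dilute (0.00085 M) anode.
With n = 3, Ecell = −(0.0592/3)·log([dilute]/[conc]) = −(0.0592/3)·log(0.00085/2.3) = +0.068 V.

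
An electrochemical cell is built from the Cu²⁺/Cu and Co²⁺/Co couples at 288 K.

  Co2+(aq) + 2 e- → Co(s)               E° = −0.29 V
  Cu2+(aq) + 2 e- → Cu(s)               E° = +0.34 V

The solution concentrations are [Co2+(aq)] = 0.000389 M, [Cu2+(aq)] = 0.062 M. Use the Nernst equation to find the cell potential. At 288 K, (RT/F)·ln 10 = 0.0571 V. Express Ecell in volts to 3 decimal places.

The Cu²⁺/Cu couple has the more positive E°, so it is the cathode; Co²⁺/Co is the anode.
The standard potential is +0.34 − (−0.29) = +0.63 V and the balanced reaction transfers n = 2 electrons.
The balanced reaction is Cu2+(aq) + Co(s) → Cu(s) + Co2+(aq), so Q = [Co2+(aq)] / [Cu2+(aq)] = 0.00627 and log Q = −2.202.
E = E° − (0.0571/n)·log Q = +0.63 − (0.0571/2)(−2.202) = +0.693 V.

+0.693 V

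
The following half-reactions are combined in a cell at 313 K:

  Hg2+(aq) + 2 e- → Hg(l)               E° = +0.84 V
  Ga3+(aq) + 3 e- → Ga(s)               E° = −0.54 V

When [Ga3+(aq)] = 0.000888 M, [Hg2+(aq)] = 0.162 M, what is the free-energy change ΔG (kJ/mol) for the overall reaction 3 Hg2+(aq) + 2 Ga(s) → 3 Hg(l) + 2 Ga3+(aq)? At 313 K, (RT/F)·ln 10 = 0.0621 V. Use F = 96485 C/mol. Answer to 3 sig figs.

−821 kJ/mol

E°cell = +0.84 − (−0.54) = +1.38 V; the balanced reaction transfers n = 6 electrons.
Q = [Ga3+(aq)]^2 / [Hg2+(aq)]^3 = 0.000185, so log Q = −3.732 and E = +1.38 − (0.0621/6)(−3.732) = +1.4186 V.
ΔG = −nFE = −(6)(96485)(+1.4186) J/mol = −821 kJ/mol.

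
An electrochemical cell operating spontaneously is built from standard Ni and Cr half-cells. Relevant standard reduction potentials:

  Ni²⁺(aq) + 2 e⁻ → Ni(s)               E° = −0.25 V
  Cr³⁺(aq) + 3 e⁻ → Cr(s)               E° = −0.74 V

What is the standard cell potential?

The Ni²⁺/Ni couple has the higher E°, so Ni ion is reduced (cathode) and Cr is oxidized (anode).
E°cell = E°(cathode) − E°(anode) = −0.25 − (−0.74) = +0.49 V.

+0.49 V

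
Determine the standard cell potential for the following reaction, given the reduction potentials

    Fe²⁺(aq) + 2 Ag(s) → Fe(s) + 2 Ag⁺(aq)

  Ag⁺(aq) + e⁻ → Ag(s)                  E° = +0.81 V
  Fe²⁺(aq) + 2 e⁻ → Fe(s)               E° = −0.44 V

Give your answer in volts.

Fe²⁺(aq) gains electrons, so the Fe²⁺/Fe couple is the cathode; the Ag⁺/Ag couple is the anode.
E°cell = E°(cathode) − E°(anode) = −0.44 − (+0.81) = −1.25 V.
The negative E°cell means the reaction is non-spontaneous in the direction written.

−1.25 V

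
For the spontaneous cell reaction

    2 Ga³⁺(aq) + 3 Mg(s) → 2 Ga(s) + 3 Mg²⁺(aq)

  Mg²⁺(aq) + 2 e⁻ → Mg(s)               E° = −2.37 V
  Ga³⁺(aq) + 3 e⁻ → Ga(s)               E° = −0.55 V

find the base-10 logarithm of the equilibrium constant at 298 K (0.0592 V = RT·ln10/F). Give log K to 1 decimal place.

log K = 184.5

The Ga³⁺/Ga couple is reduced (cathode); E°cell = −0.55 − (−2.37) = +1.82 V with n = 6.
At equilibrium E = 0, so log K = nE°cell / 0.0592 = (6)(+1.82) / 0.0592 = 184.5.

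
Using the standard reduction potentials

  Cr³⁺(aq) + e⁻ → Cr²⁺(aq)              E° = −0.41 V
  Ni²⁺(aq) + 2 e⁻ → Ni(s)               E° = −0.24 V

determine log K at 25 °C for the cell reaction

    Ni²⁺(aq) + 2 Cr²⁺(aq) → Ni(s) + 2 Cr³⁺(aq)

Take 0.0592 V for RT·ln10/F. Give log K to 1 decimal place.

The Ni²⁺/Ni couple is reduced (cathode); E°cell = −0.24 − (−0.41) = +0.17 V with n = 2.
At equilibrium E = 0, so log K = nE°cell / 0.0592 = (2)(+0.17) / 0.0592 = 5.7.

log K = 5.7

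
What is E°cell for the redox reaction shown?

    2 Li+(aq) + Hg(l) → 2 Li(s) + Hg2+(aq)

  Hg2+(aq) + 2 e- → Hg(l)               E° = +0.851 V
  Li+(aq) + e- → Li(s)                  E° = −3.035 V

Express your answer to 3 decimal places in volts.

In the reaction as written, Li+(aq) is reduced (cathode) and Hg2+(aq) is produced by oxidation at the anode.
E°cell = E°(cathode) − E°(anode) = −3.035 − (+0.851) = −3.886 V.
The negative E°cell means the reaction is non-spontaneous in the direction written.

−3.886 V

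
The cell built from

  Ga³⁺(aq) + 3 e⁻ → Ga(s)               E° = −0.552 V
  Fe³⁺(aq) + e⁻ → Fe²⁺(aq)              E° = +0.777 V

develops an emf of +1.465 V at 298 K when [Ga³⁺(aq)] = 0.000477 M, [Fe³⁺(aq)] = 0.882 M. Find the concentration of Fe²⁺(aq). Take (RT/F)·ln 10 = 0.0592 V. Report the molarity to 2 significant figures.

0.057 M

Fe³⁺/Fe²⁺ is the cathode (higher E°); E°cell = +0.777 − (−0.552) = +1.329 V with n = 3.
Since E = E° − (0.0592/n)·log Q, log Q = n(E° − E)/0.0592 = −6.892.
For 3 Fe³⁺(aq) + Ga(s) → 3 Fe²⁺(aq) + Ga³⁺(aq), the reaction quotient is Q = ([Fe²⁺(aq)]^3·[Ga³⁺(aq)]) / [Fe³⁺(aq)]^3.
Substituting the known concentrations and solving, log [Fe²⁺(aq)] = −1.245 and [Fe²⁺(aq)] = 0.057 M.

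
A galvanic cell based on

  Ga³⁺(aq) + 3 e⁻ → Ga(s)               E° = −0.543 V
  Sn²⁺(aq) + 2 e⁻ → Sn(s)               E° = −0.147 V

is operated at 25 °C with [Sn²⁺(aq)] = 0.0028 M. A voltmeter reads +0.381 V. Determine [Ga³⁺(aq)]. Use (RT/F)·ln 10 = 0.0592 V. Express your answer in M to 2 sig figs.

The Sn²⁺/Sn couple has the larger reduction potential, so it is the cathode: E°cell = −0.147 − (−0.543) = +0.396 V and n = 6.
Since E = E° − (0.0592/n)·log Q, log Q = n(E° − E)/0.0592 = 1.520.
Balancing electrons gives 3 Sn²⁺(aq) + 2 Ga(s) → 3 Sn(s) + 2 Ga³⁺(aq); thus Q = [Ga³⁺(aq)]^2 / [Sn²⁺(aq)]^3.
Substituting the known concentrations and solving, log [Ga³⁺(aq)] = −3.069 and [Ga³⁺(aq)] = 0.00085 M.

0.00085 M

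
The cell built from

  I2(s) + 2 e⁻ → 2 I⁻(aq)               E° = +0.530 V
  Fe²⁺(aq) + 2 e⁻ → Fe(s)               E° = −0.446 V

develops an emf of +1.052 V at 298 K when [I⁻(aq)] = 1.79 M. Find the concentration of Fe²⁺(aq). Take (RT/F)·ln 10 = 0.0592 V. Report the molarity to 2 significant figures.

The I₂/I⁻ couple has the larger reduction potential, so it is the cathode: E°cell = +0.530 − (−0.446) = +0.976 V and n = 2.
From the Nernst equation, log Q = n(E° − E)/0.0592 = 2·(+0.976 − (+1.052))/0.0592 = −2.568.
Balancing electrons gives I2(s) + Fe(s) → 2 I⁻(aq) + Fe²⁺(aq); thus Q = [I⁻(aq)]^2·[Fe²⁺(aq)].
Substituting the known concentrations and solving, log [Fe²⁺(aq)] = −3.074 and [Fe²⁺(aq)] = 0.00084 M.

0.00084 M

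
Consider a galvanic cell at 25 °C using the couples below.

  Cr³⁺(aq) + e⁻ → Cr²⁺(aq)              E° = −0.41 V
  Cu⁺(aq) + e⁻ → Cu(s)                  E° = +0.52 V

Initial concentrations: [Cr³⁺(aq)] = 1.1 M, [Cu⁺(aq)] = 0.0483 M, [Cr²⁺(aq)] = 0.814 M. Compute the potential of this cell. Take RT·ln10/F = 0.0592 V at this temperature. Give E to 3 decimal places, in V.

+0.844 V

Since E°(Cu⁺/Cu) > E°(Cr³⁺/Cr²⁺), Cu⁺/Cu serves as the cathode.
The standard potential is +0.52 − (−0.41) = +0.93 V and the balanced reaction transfers n = 1 electron.
Balancing gives Cu⁺(aq) + Cr²⁺(aq) → Cu(s) + Cr³⁺(aq); hence Q = [Cr³⁺(aq)] / ([Cu⁺(aq)]·[Cr²⁺(aq)]) = 28 (log Q = 1.447).
E = E° − (0.0592/n)·log Q = +0.93 − (0.0592/1)(1.447) = +0.844 V.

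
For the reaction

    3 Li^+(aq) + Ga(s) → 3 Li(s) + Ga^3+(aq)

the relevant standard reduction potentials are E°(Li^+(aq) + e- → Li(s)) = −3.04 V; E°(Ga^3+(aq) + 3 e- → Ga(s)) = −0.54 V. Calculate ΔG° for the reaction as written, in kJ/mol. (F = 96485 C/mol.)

+724 kJ/mol

In the reaction as written Li^+(aq) is reduced, so the Li⁺/Li couple is the cathode and Ga³⁺/Ga is the anode.
E°cell = −3.04 − (−0.54) = −2.50 V; balancing electrons gives n = 3.
ΔG° = −nFE°cell = −(3)(96485)(−2.50) J/mol = +724 kJ/mol.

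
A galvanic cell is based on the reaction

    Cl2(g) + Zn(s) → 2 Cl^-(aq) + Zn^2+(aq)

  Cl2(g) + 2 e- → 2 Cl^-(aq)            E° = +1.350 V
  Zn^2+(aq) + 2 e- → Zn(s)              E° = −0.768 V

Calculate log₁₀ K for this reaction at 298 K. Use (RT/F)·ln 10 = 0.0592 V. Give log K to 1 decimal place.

log K = 71.6

The Cl₂/Cl⁻ couple is reduced (cathode); E°cell = +1.350 − (−0.768) = +2.118 V with n = 2.
At equilibrium E = 0, so log K = nE°cell / 0.0592 = (2)(+2.118) / 0.0592 = 71.6.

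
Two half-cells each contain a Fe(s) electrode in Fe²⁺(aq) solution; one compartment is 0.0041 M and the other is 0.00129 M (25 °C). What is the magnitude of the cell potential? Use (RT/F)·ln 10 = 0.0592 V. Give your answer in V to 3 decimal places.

0.015 V

For a concentration cell E°cell = 0, since both electrodes use the same couple.
The compartment with the higher Fe²⁺(aq) concentration (0.0041 M) acts as the cathode; ions are reduced there and produced at the dilute (0.00129 M) anode.
With n = 2, Ecell = −(0.0592/2)·log([dilute]/[conc]) = −(0.0592/2)·log(0.00129/0.0041) = +0.015 V.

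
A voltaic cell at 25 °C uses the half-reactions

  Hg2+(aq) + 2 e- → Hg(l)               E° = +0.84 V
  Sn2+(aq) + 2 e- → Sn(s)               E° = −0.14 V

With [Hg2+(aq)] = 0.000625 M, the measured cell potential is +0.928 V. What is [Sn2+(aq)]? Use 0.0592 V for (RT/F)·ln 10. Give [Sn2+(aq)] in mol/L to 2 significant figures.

0.036 M

The Hg²⁺/Hg couple has the larger reduction potential, so it is the cathode: E°cell = +0.84 − (−0.14) = +0.98 V and n = 2.
From the Nernst equation, log Q = n(E° − E)/0.0592 = 2·(+0.98 − (+0.928))/0.0592 = 1.757.
The balanced reaction is Hg2+(aq) + Sn(s) → Hg(l) + Sn2+(aq), so Q = [Sn2+(aq)] / [Hg2+(aq)].
Isolating [Sn2+(aq)] in Q = 10^{1.757} yields log [Sn2+(aq)] = −1.447, i.e. 0.036 M.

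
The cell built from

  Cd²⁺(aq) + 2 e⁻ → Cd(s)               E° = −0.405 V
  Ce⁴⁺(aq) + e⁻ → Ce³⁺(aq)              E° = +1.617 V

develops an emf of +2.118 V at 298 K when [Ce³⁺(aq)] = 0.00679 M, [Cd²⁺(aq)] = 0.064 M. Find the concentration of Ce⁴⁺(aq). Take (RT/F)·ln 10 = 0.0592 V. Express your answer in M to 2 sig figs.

With Ce⁴⁺/Ce³⁺ at the cathode and Cd²⁺/Cd at the anode, E°cell = +1.617 − (−0.405) = +2.022 V (n = 2).
Since E = E° − (0.0592/n)·log Q, log Q = n(E° − E)/0.0592 = −3.243.
Balancing electrons gives 2 Ce⁴⁺(aq) + Cd(s) → 2 Ce³⁺(aq) + Cd²⁺(aq); thus Q = ([Ce³⁺(aq)]^2·[Cd²⁺(aq)]) / [Ce⁴⁺(aq)]^2.
Solving for the unknown gives log [Ce⁴⁺(aq)] = −1.144, so [Ce⁴⁺(aq)] ≈ 0.072 M.

0.072 M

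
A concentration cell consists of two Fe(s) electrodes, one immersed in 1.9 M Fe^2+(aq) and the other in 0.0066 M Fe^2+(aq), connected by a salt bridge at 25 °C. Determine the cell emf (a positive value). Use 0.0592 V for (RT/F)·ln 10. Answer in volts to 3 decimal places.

For a concentration cell E°cell = 0, since both electrodes use the same couple.
The compartment with the higher Fe^2+(aq) concentration (1.9 M) acts as the cathode; ions are reduced there and produced at the dilute (0.0066 M) anode.
With n = 2, Ecell = −(0.0592/2)·log([dilute]/[conc]) = −(0.0592/2)·log(0.0066/1.9) = +0.073 V.

0.073 V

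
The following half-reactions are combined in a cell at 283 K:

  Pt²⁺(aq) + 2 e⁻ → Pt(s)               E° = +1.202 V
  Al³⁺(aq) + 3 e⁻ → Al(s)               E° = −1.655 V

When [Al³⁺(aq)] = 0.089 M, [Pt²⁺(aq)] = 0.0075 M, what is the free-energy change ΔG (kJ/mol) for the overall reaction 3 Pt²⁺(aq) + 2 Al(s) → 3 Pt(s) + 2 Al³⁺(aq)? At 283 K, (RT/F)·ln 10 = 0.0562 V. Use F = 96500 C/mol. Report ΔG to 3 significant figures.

The standard cell potential is +1.202 − (−1.655) = +2.857 V, with n = 6 electrons in the balanced equation.
Here Q = [Al³⁺(aq)]^2 / [Pt²⁺(aq)]^3 = 1.88×10^4 (log Q = 4.274), giving E = +2.857 − (0.0562/6)·(4.274) = +2.8170 V.
Finally ΔG = −nFE = −(6)(96500 C/mol)(+2.8170 V) = −1630 kJ/mol.

−1630 kJ/mol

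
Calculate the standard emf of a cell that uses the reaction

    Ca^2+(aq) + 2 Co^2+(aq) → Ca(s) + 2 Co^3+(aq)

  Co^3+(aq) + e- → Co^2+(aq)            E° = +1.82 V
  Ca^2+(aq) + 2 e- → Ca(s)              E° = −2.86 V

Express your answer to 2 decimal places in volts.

In the reaction as written, Ca^2+(aq) is reduced (cathode) and Co^3+(aq) is produced by oxidation at the anode.
E°cell = E°(cathode) − E°(anode) = −2.86 − (+1.82) = −4.68 V.

−4.68 V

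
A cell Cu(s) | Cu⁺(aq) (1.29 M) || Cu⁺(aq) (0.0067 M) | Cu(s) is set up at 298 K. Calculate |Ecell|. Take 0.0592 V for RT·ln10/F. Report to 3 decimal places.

0.135 V

For a concentration cell E°cell = 0, since both electrodes use the same couple.
The compartment with the higher Cu⁺(aq) concentration (1.29 M) acts as the cathode; ions are reduced there and produced at the dilute (0.0067 M) anode.
With n = 1, Ecell = −(0.0592/1)·log([dilute]/[conc]) = −(0.0592/1)·log(0.0067/1.29) = +0.135 V.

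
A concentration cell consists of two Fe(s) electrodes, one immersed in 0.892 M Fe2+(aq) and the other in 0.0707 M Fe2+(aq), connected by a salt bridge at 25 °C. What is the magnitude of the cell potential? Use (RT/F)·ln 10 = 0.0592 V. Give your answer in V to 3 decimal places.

0.033 V

For a concentration cell E°cell = 0, since both electrodes use the same couple.
The compartment with the higher Fe2+(aq) concentration (0.892 M) acts as the cathode; ions are reduced there and produced at the dilute (0.0707 M) anode.
With n = 2, Ecell = −(0.0592/2)·log([dilute]/[conc]) = −(0.0592/2)·log(0.0707/0.892) = +0.033 V.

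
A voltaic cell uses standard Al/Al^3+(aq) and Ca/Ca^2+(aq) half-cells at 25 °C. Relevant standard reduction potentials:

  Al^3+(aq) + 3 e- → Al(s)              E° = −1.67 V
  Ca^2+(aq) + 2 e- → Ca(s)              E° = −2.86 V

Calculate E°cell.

+1.19 V

The Al³⁺/Al couple has the higher E°, so Al ion is reduced (cathode) and Ca is oxidized (anode).
E°cell = E°(cathode) − E°(anode) = −1.67 − (−2.86) = +1.19 V.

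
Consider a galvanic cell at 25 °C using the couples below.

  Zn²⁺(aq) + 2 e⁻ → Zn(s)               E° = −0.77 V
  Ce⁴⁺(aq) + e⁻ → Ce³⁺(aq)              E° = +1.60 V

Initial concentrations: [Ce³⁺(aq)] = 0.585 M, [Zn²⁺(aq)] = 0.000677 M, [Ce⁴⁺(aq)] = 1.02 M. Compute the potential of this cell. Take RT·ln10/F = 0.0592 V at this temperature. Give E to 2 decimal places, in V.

+2.48 V

Since E°(Ce⁴⁺/Ce³⁺) > E°(Zn²⁺/Zn), Ce⁴⁺/Ce³⁺ serves as the cathode.
E°cell = E°cat − E°an = +1.60 − (−0.77) = +2.37 V; n = 2.
The balanced reaction is 2 Ce⁴⁺(aq) + Zn(s) → 2 Ce³⁺(aq) + Zn²⁺(aq), so Q = ([Ce³⁺(aq)]^2·[Zn²⁺(aq)]) / [Ce⁴⁺(aq)]^2 = 0.000223 and log Q = −3.652.
Applying E = E° − (RT ln10/nF)·log Q gives +2.37 − (0.0592/2)(−3.652) = +2.48 V.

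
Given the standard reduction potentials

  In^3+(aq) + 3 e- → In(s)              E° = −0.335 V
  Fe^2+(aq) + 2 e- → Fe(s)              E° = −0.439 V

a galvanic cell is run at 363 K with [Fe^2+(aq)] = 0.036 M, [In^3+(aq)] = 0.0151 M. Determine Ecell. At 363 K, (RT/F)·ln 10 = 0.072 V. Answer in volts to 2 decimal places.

+0.11 V

The In³⁺/In couple has the more positive E°, so it is the cathode; Fe²⁺/Fe is the anode.
The standard potential is −0.335 − (−0.439) = +0.104 V and the balanced reaction transfers n = 6 electrons.
The balanced reaction is 2 In^3+(aq) + 3 Fe(s) → 2 In(s) + 3 Fe^2+(aq), so Q = [Fe^2+(aq)]^3 / [In^3+(aq)]^2 = 0.205 and log Q = −0.689.
By the Nernst equation, E = +0.104 − (0.072/6)·(−0.689) = +0.11 V.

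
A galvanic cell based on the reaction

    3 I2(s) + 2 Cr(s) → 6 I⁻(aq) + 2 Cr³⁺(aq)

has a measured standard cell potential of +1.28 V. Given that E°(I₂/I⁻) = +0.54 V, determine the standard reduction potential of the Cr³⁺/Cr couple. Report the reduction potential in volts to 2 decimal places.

In the reaction as written the I₂/I⁻ couple is reduced (cathode) and Cr³⁺/Cr is oxidized (anode), so E°cell = E°(I₂/I⁻) − E°(Cr³⁺/Cr).
E°(Cr³⁺/Cr) = E°(cathode) − E°cell = +0.54 − (+1.28) = −0.74 V.

−0.74 V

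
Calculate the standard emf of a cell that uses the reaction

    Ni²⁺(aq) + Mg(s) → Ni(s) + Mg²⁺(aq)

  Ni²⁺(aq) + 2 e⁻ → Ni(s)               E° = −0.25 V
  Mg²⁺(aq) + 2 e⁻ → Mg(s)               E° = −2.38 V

Ni²⁺(aq) gains electrons, so the Ni²⁺/Ni couple is the cathode; the Mg²⁺/Mg couple is the anode.
E°cell = E°(cathode) − E°(anode) = −0.25 − (−2.38) = +2.13 V.
The positive value indicates the reaction is spontaneous as written.

+2.13 V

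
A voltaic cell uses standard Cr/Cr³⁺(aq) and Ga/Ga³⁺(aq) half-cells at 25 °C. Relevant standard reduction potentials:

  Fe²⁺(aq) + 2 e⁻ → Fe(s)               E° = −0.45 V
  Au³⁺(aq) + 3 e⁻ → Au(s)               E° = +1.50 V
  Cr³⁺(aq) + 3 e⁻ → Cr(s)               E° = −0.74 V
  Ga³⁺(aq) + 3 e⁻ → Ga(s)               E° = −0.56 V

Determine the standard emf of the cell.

The Ga³⁺/Ga couple has the higher E°, so Ga ion is reduced (cathode) and Cr is oxidized (anode).
E°cell = E°(cathode) − E°(anode) = −0.56 − (−0.74) = +0.18 V.

+0.18 V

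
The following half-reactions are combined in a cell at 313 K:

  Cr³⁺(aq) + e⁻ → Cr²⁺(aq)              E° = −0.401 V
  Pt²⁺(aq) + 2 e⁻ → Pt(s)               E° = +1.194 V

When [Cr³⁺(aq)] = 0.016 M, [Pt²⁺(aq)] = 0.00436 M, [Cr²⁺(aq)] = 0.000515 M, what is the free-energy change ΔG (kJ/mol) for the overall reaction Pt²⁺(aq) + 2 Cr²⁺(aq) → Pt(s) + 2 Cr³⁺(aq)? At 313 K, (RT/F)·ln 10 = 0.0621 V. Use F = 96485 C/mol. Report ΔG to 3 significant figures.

−276 kJ/mol

With Pt²⁺/Pt reduced at the cathode, E°cell = +1.194 − (−0.401) = +1.595 V and n = 2.
Here Q = [Cr³⁺(aq)]^2 / ([Pt²⁺(aq)]·[Cr²⁺(aq)]^2) = 2.21×10^5 (log Q = 5.345), giving E = +1.595 − (0.0621/2)·(5.345) = +1.4290 V.
ΔG = −nFE = −(2)(96485)(+1.4290) J/mol = −276 kJ/mol.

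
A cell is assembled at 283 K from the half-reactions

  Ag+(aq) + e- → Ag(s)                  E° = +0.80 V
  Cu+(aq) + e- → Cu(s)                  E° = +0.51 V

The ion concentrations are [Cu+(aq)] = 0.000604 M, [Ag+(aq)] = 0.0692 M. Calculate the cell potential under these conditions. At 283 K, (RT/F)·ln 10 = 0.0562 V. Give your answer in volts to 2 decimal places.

Ag⁺/Ag is reduced (cathode, E° = +0.80 V) and Cu⁺/Cu is oxidized (anode).
E°cell = +0.80 − (+0.51) = +0.29 V, with n = 1 electron transferred.
Balancing gives Ag+(aq) + Cu(s) → Ag(s) + Cu+(aq); hence Q = [Cu+(aq)] / [Ag+(aq)] = 0.00873 (log Q = −2.059).
By the Nernst equation, E = +0.29 − (0.0562/1)·(−2.059) = +0.41 V.

+0.41 V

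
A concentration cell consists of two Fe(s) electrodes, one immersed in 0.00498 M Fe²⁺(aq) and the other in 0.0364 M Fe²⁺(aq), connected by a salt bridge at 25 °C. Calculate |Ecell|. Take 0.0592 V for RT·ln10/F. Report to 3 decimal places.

For a concentration cell E°cell = 0, since both electrodes use the same couple.
The compartment with the higher Fe²⁺(aq) concentration (0.0364 M) acts as the cathode; ions are reduced there and produced at the dilute (0.00498 M) anode.
With n = 2, Ecell = −(0.0592/2)·log([dilute]/[conc]) = −(0.0592/2)·log(0.00498/0.0364) = +0.026 V.

0.026 V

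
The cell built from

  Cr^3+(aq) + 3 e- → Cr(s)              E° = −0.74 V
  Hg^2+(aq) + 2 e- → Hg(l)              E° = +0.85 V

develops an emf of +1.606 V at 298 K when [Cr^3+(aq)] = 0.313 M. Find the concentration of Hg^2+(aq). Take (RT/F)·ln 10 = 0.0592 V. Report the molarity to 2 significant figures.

1.6 M

The Hg²⁺/Hg couple has the larger reduction potential, so it is the cathode: E°cell = +0.85 − (−0.74) = +1.59 V and n = 6.
From the Nernst equation, log Q = n(E° − E)/0.0592 = 6·(+1.59 − (+1.606))/0.0592 = −1.622.
The balanced reaction is 3 Hg^2+(aq) + 2 Cr(s) → 3 Hg(l) + 2 Cr^3+(aq), so Q = [Cr^3+(aq)]^2 / [Hg^2+(aq)]^3.
Isolating [Hg^2+(aq)] in Q = 10^{−1.622} yields log [Hg^2+(aq)] = 0.204, i.e. 1.6 M.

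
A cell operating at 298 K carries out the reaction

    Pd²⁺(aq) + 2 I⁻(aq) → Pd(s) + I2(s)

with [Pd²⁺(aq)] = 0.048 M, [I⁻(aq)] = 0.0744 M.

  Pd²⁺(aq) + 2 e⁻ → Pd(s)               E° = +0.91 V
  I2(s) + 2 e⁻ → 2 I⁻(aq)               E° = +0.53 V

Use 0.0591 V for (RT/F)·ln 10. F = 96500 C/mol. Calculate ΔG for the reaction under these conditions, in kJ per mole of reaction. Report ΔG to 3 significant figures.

−52.9 kJ/mol

With Pd²⁺/Pd reduced at the cathode, E°cell = +0.91 − (+0.53) = +0.38 V and n = 2.
Here Q = 1 / ([Pd²⁺(aq)]·[I⁻(aq)]^2) = 3.76×10^3 (log Q = 3.576), giving E = +0.38 − (0.0591/2)·(3.576) = +0.2743 V.
Finally ΔG = −nFE = −(2)(96500 C/mol)(+0.2743 V) = −52.9 kJ/mol.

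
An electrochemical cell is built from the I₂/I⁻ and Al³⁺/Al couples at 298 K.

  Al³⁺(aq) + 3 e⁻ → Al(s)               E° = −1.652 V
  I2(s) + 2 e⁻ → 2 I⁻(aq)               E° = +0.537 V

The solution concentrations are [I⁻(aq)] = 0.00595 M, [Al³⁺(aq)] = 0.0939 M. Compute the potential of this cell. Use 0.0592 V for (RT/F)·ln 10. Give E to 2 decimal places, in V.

+2.34 V

I₂/I⁻ is reduced (cathode, E° = +0.537 V) and Al³⁺/Al is oxidized (anode).
E°cell = E°cat − E°an = +0.537 − (−1.652) = +2.189 V; n = 6.
The balanced reaction is 3 I2(s) + 2 Al(s) → 6 I⁻(aq) + 2 Al³⁺(aq), so Q = [I⁻(aq)]^6·[Al³⁺(aq)]^2 = 3.91×10^−16 and log Q = −15.408.
By the Nernst equation, E = +2.189 − (0.0592/6)·(−15.408) = +2.34 V.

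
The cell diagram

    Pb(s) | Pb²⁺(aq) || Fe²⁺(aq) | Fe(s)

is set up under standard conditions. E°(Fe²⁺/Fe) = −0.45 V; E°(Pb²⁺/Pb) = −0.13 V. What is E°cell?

By convention the left-hand electrode in cell notation is the anode (oxidation) and the right-hand electrode is the cathode (reduction).
E°cell = E°(right) − E°(left) = −0.45 − (−0.13) = −0.32 V.
The negative sign shows that, as written, the cell would require an external voltage to drive the reaction.

−0.32 V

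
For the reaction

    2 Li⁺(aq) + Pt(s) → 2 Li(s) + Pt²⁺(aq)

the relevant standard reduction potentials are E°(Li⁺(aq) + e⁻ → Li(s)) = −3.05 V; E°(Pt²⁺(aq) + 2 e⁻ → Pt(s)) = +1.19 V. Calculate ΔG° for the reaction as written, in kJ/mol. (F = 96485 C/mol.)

In the reaction as written Li⁺(aq) is reduced, so the Li⁺/Li couple is the cathode and Pt²⁺/Pt is the anode.
E°cell = −3.05 − (+1.19) = −4.24 V; balancing electrons gives n = 2.
ΔG° = −nFE°cell = −(2)(96485)(−4.24) J/mol = +818 kJ/mol.

+818 kJ/mol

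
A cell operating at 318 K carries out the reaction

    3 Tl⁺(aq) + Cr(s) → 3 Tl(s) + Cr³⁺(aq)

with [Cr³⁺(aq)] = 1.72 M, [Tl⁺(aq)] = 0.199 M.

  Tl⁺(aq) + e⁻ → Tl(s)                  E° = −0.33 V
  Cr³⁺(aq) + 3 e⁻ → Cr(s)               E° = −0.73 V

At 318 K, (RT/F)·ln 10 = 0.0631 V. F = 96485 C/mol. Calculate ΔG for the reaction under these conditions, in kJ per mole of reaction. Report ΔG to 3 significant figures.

−102 kJ/mol

With Tl⁺/Tl reduced at the cathode, E°cell = −0.33 − (−0.73) = +0.40 V and n = 3.
Q = [Cr³⁺(aq)] / [Tl⁺(aq)]^3 = 218, so log Q = 2.339 and E = +0.40 − (0.0631/3)(2.339) = +0.3508 V.
Then ΔG = −nFE = −3 × 96485 × +0.3508 J/mol = −102 kJ/mol.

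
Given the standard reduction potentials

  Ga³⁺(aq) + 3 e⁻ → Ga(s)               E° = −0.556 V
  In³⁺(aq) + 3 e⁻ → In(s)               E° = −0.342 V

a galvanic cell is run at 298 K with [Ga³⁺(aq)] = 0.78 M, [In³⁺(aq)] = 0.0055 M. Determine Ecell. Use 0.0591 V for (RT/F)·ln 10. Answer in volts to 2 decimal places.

The In³⁺/In couple has the more positive E°, so it is the cathode; Ga³⁺/Ga is the anode.
E°cell = −0.342 − (−0.556) = +0.214 V, with n = 3 electrons transferred.
The balanced reaction is In³⁺(aq) + Ga(s) → In(s) + Ga³⁺(aq), so Q = [Ga³⁺(aq)] / [In³⁺(aq)] = 142 and log Q = 2.152.
E = E° − (0.0591/n)·log Q = +0.214 − (0.0591/3)(2.152) = +0.17 V.

+0.17 V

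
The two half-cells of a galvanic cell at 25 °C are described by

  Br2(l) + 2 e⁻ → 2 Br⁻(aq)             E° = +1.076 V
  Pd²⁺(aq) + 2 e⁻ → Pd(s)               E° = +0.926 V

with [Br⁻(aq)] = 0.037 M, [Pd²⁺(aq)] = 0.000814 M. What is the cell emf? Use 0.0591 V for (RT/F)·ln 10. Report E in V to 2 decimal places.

Since E°(Br₂/Br⁻) > E°(Pd²⁺/Pd), Br₂/Br⁻ serves as the cathode.
The standard potential is +1.076 − (+0.926) = +0.150 V and the balanced reaction transfers n = 2 electrons.
Balancing gives Br2(l) + Pd(s) → 2 Br⁻(aq) + Pd²⁺(aq); hence Q = [Br⁻(aq)]^2·[Pd²⁺(aq)] = 1.11×10^−6 (log Q = −5.953).
Applying E = E° − (RT ln10/nF)·log Q gives +0.150 − (0.0591/2)(−5.953) = +0.33 V.

+0.33 V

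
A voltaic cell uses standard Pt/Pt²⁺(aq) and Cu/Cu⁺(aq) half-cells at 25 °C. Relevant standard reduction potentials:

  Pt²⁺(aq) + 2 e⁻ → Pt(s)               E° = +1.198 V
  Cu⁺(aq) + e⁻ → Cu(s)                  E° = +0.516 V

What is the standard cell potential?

+0.682 V

The Pt²⁺/Pt couple has the higher E°, so Pt ion is reduced (cathode) and Cu is oxidized (anode).
E°cell = E°(cathode) − E°(anode) = +1.198 − (+0.516) = +0.682 V.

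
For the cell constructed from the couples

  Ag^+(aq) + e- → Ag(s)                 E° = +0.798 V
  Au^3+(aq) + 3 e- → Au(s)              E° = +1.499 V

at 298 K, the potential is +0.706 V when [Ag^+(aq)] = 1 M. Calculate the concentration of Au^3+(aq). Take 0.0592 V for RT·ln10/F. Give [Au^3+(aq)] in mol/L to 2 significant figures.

The Au³⁺/Au couple has the larger reduction potential, so it is the cathode: E°cell = +1.499 − (+0.798) = +0.701 V and n = 3.
Rearranging E = E° − (0.0592/n)·log Q gives log Q = 3(+0.701 − (+0.706))/0.0592 = −0.253.
The balanced reaction is Au^3+(aq) + 3 Ag(s) → Au(s) + 3 Ag^+(aq), so Q = [Ag^+(aq)]^3 / [Au^3+(aq)].
Solving for the unknown gives log [Au^3+(aq)] = 0.253, so [Au^3+(aq)] ≈ 1.8 M.

1.8 M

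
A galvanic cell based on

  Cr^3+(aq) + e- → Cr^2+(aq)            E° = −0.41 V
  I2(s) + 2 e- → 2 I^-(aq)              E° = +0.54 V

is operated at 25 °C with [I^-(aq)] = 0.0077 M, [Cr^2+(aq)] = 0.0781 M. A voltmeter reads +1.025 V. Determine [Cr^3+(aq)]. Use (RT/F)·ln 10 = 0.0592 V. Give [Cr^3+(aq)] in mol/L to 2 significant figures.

The I₂/I⁻ couple has the larger reduction potential, so it is the cathode: E°cell = +0.54 − (−0.41) = +0.95 V and n = 2.
Rearranging E = E° − (0.0592/n)·log Q gives log Q = 2(+0.95 − (+1.025))/0.0592 = −2.534.
Balancing electrons gives I2(s) + 2 Cr^2+(aq) → 2 I^-(aq) + 2 Cr^3+(aq); thus Q = ([I^-(aq)]^2·[Cr^3+(aq)]^2) / [Cr^2+(aq)]^2.
Isolating [Cr^3+(aq)] in Q = 10^{−2.534} yields log [Cr^3+(aq)] = −0.261, i.e. 0.55 M.

0.55 M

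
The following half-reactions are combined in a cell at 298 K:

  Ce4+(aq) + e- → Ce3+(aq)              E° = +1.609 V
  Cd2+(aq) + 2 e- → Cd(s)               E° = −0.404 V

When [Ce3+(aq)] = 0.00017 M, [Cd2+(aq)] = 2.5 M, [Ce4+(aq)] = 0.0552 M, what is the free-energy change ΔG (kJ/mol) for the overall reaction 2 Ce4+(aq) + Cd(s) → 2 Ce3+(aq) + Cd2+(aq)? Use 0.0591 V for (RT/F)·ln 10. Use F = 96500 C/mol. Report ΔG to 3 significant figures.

−415 kJ/mol

With Ce⁴⁺/Ce³⁺ reduced at the cathode, E°cell = +1.609 − (−0.404) = +2.013 V and n = 2.
Here Q = ([Ce3+(aq)]^2·[Cd2+(aq)]) / [Ce4+(aq)]^2 = 2.37×10^−5 (log Q = −4.625), giving E = +2.013 − (0.0591/2)·(−4.625) = +2.1497 V.
Then ΔG = −nFE = −2 × 96500 × +2.1497 J/mol = −415 kJ/mol.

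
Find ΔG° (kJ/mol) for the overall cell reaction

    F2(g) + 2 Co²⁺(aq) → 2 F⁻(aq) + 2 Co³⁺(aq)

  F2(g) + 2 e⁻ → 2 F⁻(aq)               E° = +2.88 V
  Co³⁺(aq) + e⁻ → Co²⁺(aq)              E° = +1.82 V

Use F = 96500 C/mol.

−205 kJ/mol

In the reaction as written F2(g) is reduced, so the F₂/F⁻ couple is the cathode and Co³⁺/Co²⁺ is the anode.
E°cell = +2.88 − (+1.82) = +1.06 V; balancing electrons gives n = 2.
ΔG° = −nFE°cell = −(2)(96500)(+1.06) J/mol = −205 kJ/mol.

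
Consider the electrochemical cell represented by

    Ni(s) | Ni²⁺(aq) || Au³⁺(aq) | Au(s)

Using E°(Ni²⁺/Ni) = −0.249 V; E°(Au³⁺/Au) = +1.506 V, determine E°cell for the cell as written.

+1.755 V

By convention the left-hand electrode in cell notation is the anode (oxidation) and the right-hand electrode is the cathode (reduction).
E°cell = E°(right) − E°(left) = +1.506 − (−0.249) = +1.755 V.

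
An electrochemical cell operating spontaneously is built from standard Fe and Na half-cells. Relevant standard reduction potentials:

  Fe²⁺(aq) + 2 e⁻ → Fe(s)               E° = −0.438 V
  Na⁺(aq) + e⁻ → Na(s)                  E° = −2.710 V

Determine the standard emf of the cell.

The Fe²⁺/Fe couple has the higher E°, so Fe ion is reduced (cathode) and Na is oxidized (anode).
E°cell = E°(cathode) − E°(anode) = −0.438 − (−2.710) = +2.272 V.

+2.272 V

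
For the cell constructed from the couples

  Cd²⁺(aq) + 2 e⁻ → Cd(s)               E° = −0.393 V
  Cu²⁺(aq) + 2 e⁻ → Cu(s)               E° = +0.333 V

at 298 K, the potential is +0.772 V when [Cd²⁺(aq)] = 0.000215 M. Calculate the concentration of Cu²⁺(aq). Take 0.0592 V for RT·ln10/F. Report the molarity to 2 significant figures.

0.0077 M

With Cu²⁺/Cu at the cathode and Cd²⁺/Cd at the anode, E°cell = +0.333 − (−0.393) = +0.726 V (n = 2).
Since E = E° − (0.0592/n)·log Q, log Q = n(E° − E)/0.0592 = −1.554.
The balanced reaction is Cu²⁺(aq) + Cd(s) → Cu(s) + Cd²⁺(aq), so Q = [Cd²⁺(aq)] / [Cu²⁺(aq)].
Substituting the known concentrations and solving, log [Cu²⁺(aq)] = −2.114 and [Cu²⁺(aq)] = 0.0077 M.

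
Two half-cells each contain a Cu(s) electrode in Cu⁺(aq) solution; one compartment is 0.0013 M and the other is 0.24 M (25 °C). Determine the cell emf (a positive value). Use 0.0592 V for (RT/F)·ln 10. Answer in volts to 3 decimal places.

For a concentration cell E°cell = 0, since both electrodes use the same couple.
The compartment with the higher Cu⁺(aq) concentration (0.24 M) acts as the cathode; ions are reduced there and produced at the dilute (0.0013 M) anode.
With n = 1, Ecell = −(0.0592/1)·log([dilute]/[conc]) = −(0.0592/1)·log(0.0013/0.24) = +0.134 V.

0.134 V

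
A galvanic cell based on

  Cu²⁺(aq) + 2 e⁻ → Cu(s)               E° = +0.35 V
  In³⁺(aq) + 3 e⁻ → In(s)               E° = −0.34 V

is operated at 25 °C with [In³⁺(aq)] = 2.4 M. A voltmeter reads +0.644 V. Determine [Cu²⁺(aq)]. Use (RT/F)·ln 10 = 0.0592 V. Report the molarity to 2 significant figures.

0.050 M

With Cu²⁺/Cu at the cathode and In³⁺/In at the anode, E°cell = +0.35 − (−0.34) = +0.69 V (n = 6).
From the Nernst equation, log Q = n(E° − E)/0.0592 = 6·(+0.69 − (+0.644))/0.0592 = 4.662.
Balancing electrons gives 3 Cu²⁺(aq) + 2 In(s) → 3 Cu(s) + 2 In³⁺(aq); thus Q = [In³⁺(aq)]^2 / [Cu²⁺(aq)]^3.
Substituting the known concentrations and solving, log [Cu²⁺(aq)] = −1.301 and [Cu²⁺(aq)] = 0.050 M.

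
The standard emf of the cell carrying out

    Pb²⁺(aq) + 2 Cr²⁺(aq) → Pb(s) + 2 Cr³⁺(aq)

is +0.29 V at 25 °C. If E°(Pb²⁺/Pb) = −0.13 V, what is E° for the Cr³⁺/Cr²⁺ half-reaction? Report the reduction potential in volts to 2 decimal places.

−0.42 V

In the reaction as written the Pb²⁺/Pb couple is reduced (cathode) and Cr³⁺/Cr²⁺ is oxidized (anode), so E°cell = E°(Pb²⁺/Pb) − E°(Cr³⁺/Cr²⁺).
E°(Cr³⁺/Cr²⁺) = E°(cathode) − E°cell = −0.13 − (+0.29) = −0.42 V.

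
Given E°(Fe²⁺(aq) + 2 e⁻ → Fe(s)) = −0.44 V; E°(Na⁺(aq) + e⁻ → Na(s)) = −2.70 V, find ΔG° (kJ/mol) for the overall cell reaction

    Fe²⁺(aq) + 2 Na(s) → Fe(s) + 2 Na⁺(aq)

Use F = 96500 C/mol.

−436 kJ/mol

In the reaction as written Fe²⁺(aq) is reduced, so the Fe²⁺/Fe couple is the cathode and Na⁺/Na is the anode.
E°cell = −0.44 − (−2.70) = +2.26 V; balancing electrons gives n = 2.
ΔG° = −nFE°cell = −(2)(96500)(+2.26) J/mol = −436 kJ/mol.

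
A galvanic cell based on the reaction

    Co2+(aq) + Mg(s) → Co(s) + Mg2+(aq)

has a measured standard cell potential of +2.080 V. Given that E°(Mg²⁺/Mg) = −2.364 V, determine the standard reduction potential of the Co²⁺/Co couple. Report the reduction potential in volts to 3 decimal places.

−0.284 V

In the reaction as written the Co²⁺/Co couple is reduced (cathode) and Mg²⁺/Mg is oxidized (anode), so E°cell = E°(Co²⁺/Co) − E°(Mg²⁺/Mg).
E°(Co²⁺/Co) = E°cell + E°(anode) = +2.080 + (−2.364) = −0.284 V.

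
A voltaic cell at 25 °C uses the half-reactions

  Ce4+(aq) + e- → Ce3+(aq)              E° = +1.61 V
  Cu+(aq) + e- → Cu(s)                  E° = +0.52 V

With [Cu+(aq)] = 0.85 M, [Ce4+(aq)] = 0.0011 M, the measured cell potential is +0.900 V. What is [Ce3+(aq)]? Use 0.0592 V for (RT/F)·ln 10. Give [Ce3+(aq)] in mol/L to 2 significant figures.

2.1 M

With Ce⁴⁺/Ce³⁺ at the cathode and Cu⁺/Cu at the anode, E°cell = +1.61 − (+0.52) = +1.09 V (n = 1).
Rearranging E = E° − (0.0592/n)·log Q gives log Q = 1(+1.09 − (+0.900))/0.0592 = 3.209.
For Ce4+(aq) + Cu(s) → Ce3+(aq) + Cu+(aq), the reaction quotient is Q = ([Ce3+(aq)]·[Cu+(aq)]) / [Ce4+(aq)].
Solving for the unknown gives log [Ce3+(aq)] = 0.321, so [Ce3+(aq)] ≈ 2.1 M.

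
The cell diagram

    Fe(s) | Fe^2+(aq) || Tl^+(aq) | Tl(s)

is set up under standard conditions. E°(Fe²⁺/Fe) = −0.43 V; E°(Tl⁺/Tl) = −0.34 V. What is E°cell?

By convention the left-hand electrode in cell notation is the anode (oxidation) and the right-hand electrode is the cathode (reduction).
E°cell = E°(right) − E°(left) = −0.34 − (−0.43) = +0.09 V.

+0.09 V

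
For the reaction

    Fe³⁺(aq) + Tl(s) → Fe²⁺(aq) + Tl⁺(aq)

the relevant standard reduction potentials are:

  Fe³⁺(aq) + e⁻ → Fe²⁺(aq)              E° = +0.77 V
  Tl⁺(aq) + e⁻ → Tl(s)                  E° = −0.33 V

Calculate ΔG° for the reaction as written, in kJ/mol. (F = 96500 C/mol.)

−106 kJ/mol

In the reaction as written Fe³⁺(aq) is reduced, so the Fe³⁺/Fe²⁺ couple is the cathode and Tl⁺/Tl is the anode.
E°cell = +0.77 − (−0.33) = +1.10 V; balancing electrons gives n = 1.
ΔG° = −nFE°cell = −(1)(96500)(+1.10) J/mol = −106 kJ/mol.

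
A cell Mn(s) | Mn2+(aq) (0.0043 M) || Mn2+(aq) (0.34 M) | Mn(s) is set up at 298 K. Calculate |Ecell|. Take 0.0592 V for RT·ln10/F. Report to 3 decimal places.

For a concentration cell E°cell = 0, since both electrodes use the same couple.
The compartment with the higher Mn2+(aq) concentration (0.34 M) acts as the cathode; ions are reduced there and produced at the dilute (0.0043 M) anode.
With n = 2, Ecell = −(0.0592/2)·log([dilute]/[conc]) = −(0.0592/2)·log(0.0043/0.34) = +0.056 V.

0.056 V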